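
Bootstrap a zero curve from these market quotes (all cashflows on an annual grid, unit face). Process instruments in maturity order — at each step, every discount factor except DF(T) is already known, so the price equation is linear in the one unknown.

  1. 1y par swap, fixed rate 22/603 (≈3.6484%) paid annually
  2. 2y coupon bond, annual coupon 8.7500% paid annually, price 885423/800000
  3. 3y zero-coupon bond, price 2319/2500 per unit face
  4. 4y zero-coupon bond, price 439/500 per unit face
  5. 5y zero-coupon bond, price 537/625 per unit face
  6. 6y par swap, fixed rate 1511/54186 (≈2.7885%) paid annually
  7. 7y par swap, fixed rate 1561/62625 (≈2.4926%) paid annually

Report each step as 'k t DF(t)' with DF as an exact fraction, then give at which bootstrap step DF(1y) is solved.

1 1 603/625
2 2 9401/10000
3 3 2319/2500
4 4 439/500
5 5 537/625
6 6 8489/10000
7 7 8439/10000
DF(1y) is solved at step 1

step 1 [1y] swap r/1=22/603: DF=(1 − 22/603·(0))/(1+22/603) = 603/625 ≈ 0.964800
step 2 [2y] bond c/1=7/80: DF=(885423/800000 − 7/80·(0.964800))/(1+7/80) = 9401/10000 ≈ 0.940100
step 3 [3y] zero: DF = P = 2319/2500 ≈ 0.927600
step 4 [4y] zero: DF = P = 439/500 ≈ 0.878000
step 5 [5y] zero: DF = P = 537/625 ≈ 0.859200
step 6 [6y] swap r/1=1511/54186: DF=(1 − 1511/54186·(0.964800+0.940100+0.927600+0.878000+0.859200))/(1+1511/54186) = 8489/10000 ≈ 0.848900
step 7 [7y] swap r/1=1561/62625: DF=(1 − 1561/62625·(0.964800+0.940100+0.927600+0.878000+0.859200+0.848900))/(1+1561/62625) = 8439/10000 ≈ 0.843900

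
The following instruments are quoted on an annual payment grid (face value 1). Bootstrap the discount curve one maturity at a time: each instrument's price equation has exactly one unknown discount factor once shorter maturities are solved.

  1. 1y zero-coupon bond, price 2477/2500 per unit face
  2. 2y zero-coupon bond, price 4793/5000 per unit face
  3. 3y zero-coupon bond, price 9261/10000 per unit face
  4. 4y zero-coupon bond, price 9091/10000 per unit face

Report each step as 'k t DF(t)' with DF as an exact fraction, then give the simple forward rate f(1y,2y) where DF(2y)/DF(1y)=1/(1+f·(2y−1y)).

1 1 2477/2500
2 2 4793/5000
3 3 9261/10000
4 4 9091/10000
f(1y,2y) = ((2477/2500)/(4793/5000) − 1)/(1) = 161/4793 ≈ 3.3591%

step 1 [1y] zero: DF = P = 2477/2500 ≈ 0.990800
step 2 [2y] zero: DF = P = 4793/5000 ≈ 0.958600
step 3 [3y] zero: DF = P = 9261/10000 ≈ 0.926100
step 4 [4y] zero: DF = P = 9091/10000 ≈ 0.909100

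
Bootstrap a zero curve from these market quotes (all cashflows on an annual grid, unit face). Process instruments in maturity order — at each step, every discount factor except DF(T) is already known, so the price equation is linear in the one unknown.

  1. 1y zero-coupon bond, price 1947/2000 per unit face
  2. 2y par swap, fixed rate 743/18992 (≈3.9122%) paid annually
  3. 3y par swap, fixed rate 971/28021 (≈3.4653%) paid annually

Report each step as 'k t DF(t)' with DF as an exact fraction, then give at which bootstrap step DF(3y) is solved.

1 1 1947/2000
2 2 9257/10000
3 3 9029/10000
DF(3y) is solved at step 3

step 1 [1y] zero: DF = P = 1947/2000 ≈ 0.973500
step 2 [2y] swap r/1=743/18992: DF=(1 − 743/18992·(0.973500))/(1+743/18992) = 9257/10000 ≈ 0.925700
step 3 [3y] swap r/1=971/28021: DF=(1 − 971/28021·(0.973500+0.925700))/(1+971/28021) = 9029/10000 ≈ 0.902900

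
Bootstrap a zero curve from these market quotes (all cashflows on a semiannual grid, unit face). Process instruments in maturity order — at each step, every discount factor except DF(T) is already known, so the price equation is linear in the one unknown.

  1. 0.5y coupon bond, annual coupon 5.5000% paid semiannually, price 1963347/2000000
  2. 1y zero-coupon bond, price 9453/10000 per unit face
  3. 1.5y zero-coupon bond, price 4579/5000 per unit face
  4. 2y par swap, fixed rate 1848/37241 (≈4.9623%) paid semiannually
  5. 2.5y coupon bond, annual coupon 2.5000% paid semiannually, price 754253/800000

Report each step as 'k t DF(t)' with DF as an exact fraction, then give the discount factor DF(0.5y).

1 1/2 4777/5000
2 1 9453/10000
3 3/2 4579/5000
4 2 2269/2500
5 5/2 2213/2500
DF(0.5y) = 4777/5000 ≈ 0.955400

step 1 [0.5y] bond c/2=11/400: DF=(1963347/2000000 − 11/400·(0))/(1+11/400) = 4777/5000 ≈ 0.955400
step 2 [1y] zero: DF = P = 9453/10000 ≈ 0.945300
step 3 [1.5y] zero: DF = P = 4579/5000 ≈ 0.915800
step 4 [2y] swap r/2=924/37241: DF=(1 − 924/37241·(0.955400+0.945300+0.915800))/(1+924/37241) = 2269/2500 ≈ 0.907600
step 5 [2.5y] bond c/2=1/80: DF=(754253/800000 − 1/80·(0.955400+0.945300+0.915800+0.907600))/(1+1/80) = 2213/2500 ≈ 0.885200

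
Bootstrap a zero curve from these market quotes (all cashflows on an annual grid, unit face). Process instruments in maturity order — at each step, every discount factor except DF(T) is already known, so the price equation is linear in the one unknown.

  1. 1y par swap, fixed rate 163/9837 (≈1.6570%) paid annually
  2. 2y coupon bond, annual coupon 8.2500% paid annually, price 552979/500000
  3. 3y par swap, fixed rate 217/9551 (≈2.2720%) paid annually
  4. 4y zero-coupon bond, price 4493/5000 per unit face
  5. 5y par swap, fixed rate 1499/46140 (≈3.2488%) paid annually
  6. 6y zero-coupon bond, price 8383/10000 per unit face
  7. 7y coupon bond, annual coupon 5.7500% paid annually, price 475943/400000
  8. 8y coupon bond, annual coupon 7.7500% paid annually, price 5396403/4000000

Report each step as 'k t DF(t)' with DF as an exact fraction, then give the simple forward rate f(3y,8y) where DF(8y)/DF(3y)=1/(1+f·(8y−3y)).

1 1 9837/10000
2 2 9467/10000
3 3 9349/10000
4 4 4493/5000
5 5 8501/10000
6 6 8383/10000
7 7 8287/10000
8 8 8003/10000
f(3y,8y) = ((9349/10000)/(8003/10000) − 1)/(5) = 1346/40015 ≈ 3.3637%

step 1 [1y] swap r/1=163/9837: DF=(1 − 163/9837·(0))/(1+163/9837) = 9837/10000 ≈ 0.983700
step 2 [2y] bond c/1=33/400: DF=(552979/500000 − 33/400·(0.983700))/(1+33/400) = 9467/10000 ≈ 0.946700
step 3 [3y] swap r/1=217/9551: DF=(1 − 217/9551·(0.983700+0.946700))/(1+217/9551) = 9349/10000 ≈ 0.934900
step 4 [4y] zero: DF = P = 4493/5000 ≈ 0.898600
step 5 [5y] swap r/1=1499/46140: DF=(1 − 1499/46140·(0.983700+0.946700+0.934900+0.898600))/(1+1499/46140) = 8501/10000 ≈ 0.850100
step 6 [6y] zero: DF = P = 8383/10000 ≈ 0.838300
step 7 [7y] bond c/1=23/400: DF=(475943/400000 − 23/400·(0.983700+0.946700+0.934900+0.898600+0.850100+0.838300))/(1+23/400) = 8287/10000 ≈ 0.828700
step 8 [8y] bond c/1=31/400: DF=(5396403/4000000 − 31/400·(0.983700+0.946700+0.934900+0.898600+0.850100+0.838300+0.828700))/(1+31/400) = 8003/10000 ≈ 0.800300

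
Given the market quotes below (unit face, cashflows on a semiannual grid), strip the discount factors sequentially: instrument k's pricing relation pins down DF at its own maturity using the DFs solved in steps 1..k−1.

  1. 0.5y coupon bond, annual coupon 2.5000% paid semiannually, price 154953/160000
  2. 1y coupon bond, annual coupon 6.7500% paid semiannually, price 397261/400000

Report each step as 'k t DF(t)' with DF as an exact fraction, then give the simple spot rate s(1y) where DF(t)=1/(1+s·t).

1 1/2 1913/2000
2 1 1859/2000
s(1y) = (1/(1859/2000) − 1)/(1) = 141/1859 ≈ 7.5847%

step 1 [0.5y] bond c/2=1/80: DF=(154953/160000 − 1/80·(0))/(1+1/80) = 1913/2000 ≈ 0.956500
step 2 [1y] bond c/2=27/800: DF=(397261/400000 − 27/800·(0.956500))/(1+27/800) = 1859/2000 ≈ 0.929500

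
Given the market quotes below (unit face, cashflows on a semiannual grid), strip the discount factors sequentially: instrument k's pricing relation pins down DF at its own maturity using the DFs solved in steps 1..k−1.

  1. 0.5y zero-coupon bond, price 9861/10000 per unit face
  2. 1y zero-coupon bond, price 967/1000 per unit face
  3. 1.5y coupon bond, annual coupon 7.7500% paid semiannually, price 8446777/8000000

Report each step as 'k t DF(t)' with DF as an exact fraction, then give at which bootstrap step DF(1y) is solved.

1 1/2 9861/10000
2 1 967/1000
3 3/2 2359/2500
DF(1y) is solved at step 2

step 1 [0.5y] zero: DF = P = 9861/10000 ≈ 0.986100
step 2 [1y] zero: DF = P = 967/1000 ≈ 0.967000
step 3 [1.5y] bond c/2=31/800: DF=(8446777/8000000 − 31/800·(0.986100+0.967000))/(1+31/800) = 2359/2500 ≈ 0.943600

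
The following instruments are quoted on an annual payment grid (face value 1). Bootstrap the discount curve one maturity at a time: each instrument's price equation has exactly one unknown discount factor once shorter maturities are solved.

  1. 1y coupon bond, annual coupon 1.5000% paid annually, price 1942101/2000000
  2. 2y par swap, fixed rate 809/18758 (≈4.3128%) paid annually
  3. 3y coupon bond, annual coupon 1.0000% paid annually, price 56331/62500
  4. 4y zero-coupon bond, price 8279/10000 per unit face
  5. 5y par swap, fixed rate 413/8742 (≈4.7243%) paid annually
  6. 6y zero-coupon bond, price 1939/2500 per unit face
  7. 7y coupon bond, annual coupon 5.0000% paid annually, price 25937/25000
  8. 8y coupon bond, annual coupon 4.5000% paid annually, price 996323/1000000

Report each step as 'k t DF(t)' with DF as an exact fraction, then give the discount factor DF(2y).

step 1 [1y] bond c/1=3/200: DF=(1942101/2000000 − 3/200·(0))/(1+3/200) = 9567/10000 ≈ 0.956700
step 2 [2y] swap r/1=809/18758: DF=(1 − 809/18758·(0.956700))/(1+809/18758) = 9191/10000 ≈ 0.919100
step 3 [3y] bond c/1=1/100: DF=(56331/62500 − 1/100·(0.956700+0.919100))/(1+1/100) = 4369/5000 ≈ 0.873800
step 4 [4y] zero: DF = P = 8279/10000 ≈ 0.827900
step 5 [5y] swap r/1=413/8742: DF=(1 − 413/8742·(0.956700+0.919100+0.873800+0.827900))/(1+413/8742) = 1587/2000 ≈ 0.793500
step 6 [6y] zero: DF = P = 1939/2500 ≈ 0.775600
step 7 [7y] bond c/1=1/20: DF=(25937/25000 − 1/20·(0.956700+0.919100+0.873800+0.827900+0.793500+0.775600))/(1+1/20) = 743/1000 ≈ 0.743000
step 8 [8y] bond c/1=9/200: DF=(996323/1000000 − 9/200·(0.956700+0.919100+0.873800+0.827900+0.793500+0.775600+0.743000))/(1+9/200) = 3499/5000 ≈ 0.699800

1 1 9567/10000
2 2 9191/10000
3 3 4369/5000
4 4 8279/10000
5 5 1587/2000
6 6 1939/2500
7 7 743/1000
8 8 3499/5000
DF(2y) = 9191/10000 ≈ 0.919100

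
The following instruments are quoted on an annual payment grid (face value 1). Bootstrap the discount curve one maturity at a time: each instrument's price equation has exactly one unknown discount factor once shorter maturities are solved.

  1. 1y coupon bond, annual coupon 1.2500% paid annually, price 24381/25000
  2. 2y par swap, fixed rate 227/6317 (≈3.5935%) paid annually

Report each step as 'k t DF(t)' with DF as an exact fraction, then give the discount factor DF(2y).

1 1 602/625
2 2 9319/10000
DF(2y) = 9319/10000 ≈ 0.931900

step 1 [1y] bond c/1=1/80: DF=(24381/25000 − 1/80·(0))/(1+1/80) = 602/625 ≈ 0.963200
step 2 [2y] swap r/1=227/6317: DF=(1 − 227/6317·(0.963200))/(1+227/6317) = 9319/10000 ≈ 0.931900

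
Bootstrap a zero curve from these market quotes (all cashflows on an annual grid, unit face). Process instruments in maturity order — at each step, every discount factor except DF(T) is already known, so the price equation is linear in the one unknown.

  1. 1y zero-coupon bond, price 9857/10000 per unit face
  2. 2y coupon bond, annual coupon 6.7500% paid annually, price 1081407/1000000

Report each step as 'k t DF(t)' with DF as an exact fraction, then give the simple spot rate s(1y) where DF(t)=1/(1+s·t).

step 1 [1y] zero: DF = P = 9857/10000 ≈ 0.985700
step 2 [2y] bond c/1=27/400: DF=(1081407/1000000 − 27/400·(0.985700))/(1+27/400) = 9507/10000 ≈ 0.950700

1 1 9857/10000
2 2 9507/10000
s(1y) = (1/(9857/10000) − 1)/(1) = 143/9857 ≈ 1.4507%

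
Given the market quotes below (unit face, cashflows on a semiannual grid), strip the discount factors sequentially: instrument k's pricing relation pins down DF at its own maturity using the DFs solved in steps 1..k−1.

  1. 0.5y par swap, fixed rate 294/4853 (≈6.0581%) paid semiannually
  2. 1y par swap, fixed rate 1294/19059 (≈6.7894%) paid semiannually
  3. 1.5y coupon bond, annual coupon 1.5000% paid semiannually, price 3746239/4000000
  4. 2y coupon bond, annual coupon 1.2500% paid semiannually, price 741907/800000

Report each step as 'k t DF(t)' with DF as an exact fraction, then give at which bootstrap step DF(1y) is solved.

step 1 [0.5y] swap r/2=147/4853: DF=(1 − 147/4853·(0))/(1+147/4853) = 4853/5000 ≈ 0.970600
step 2 [1y] swap r/2=647/19059: DF=(1 − 647/19059·(0.970600))/(1+647/19059) = 9353/10000 ≈ 0.935300
step 3 [1.5y] bond c/2=3/400: DF=(3746239/4000000 − 3/400·(0.970600+0.935300))/(1+3/400) = 4577/5000 ≈ 0.915400
step 4 [2y] bond c/2=1/160: DF=(741907/800000 − 1/160·(0.970600+0.935300+0.915400))/(1+1/160) = 9041/10000 ≈ 0.904100

1 1/2 4853/5000
2 1 9353/10000
3 3/2 4577/5000
4 2 9041/10000
DF(1y) is solved at step 2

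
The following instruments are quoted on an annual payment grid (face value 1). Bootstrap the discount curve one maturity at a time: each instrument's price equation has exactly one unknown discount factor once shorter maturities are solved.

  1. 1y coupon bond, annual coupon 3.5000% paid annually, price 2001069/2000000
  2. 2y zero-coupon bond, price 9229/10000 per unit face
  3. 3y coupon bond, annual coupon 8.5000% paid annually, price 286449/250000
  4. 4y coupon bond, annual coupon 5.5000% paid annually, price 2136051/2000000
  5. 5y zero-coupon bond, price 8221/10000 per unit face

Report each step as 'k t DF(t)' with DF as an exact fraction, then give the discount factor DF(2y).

step 1 [1y] bond c/1=7/200: DF=(2001069/2000000 − 7/200·(0))/(1+7/200) = 9667/10000 ≈ 0.966700
step 2 [2y] zero: DF = P = 9229/10000 ≈ 0.922900
step 3 [3y] bond c/1=17/200: DF=(286449/250000 − 17/200·(0.966700+0.922900))/(1+17/200) = 227/250 ≈ 0.908000
step 4 [4y] bond c/1=11/200: DF=(2136051/2000000 − 11/200·(0.966700+0.922900+0.908000))/(1+11/200) = 1733/2000 ≈ 0.866500
step 5 [5y] zero: DF = P = 8221/10000 ≈ 0.822100

1 1 9667/10000
2 2 9229/10000
3 3 227/250
4 4 1733/2000
5 5 8221/10000
DF(2y) = 9229/10000 ≈ 0.922900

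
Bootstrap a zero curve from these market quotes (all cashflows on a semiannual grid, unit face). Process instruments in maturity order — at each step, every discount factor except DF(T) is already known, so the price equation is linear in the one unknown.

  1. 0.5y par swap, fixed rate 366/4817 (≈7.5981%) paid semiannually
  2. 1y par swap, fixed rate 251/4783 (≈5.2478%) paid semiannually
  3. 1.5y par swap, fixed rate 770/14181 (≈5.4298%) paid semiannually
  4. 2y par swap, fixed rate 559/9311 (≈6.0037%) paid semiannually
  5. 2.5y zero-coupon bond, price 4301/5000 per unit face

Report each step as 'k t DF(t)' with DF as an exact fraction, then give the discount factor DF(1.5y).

1 1/2 4817/5000
2 1 4749/5000
3 3/2 923/1000
4 2 4441/5000
5 5/2 4301/5000
DF(1.5y) = 923/1000 ≈ 0.923000

step 1 [0.5y] swap r/2=183/4817: DF=(1 − 183/4817·(0))/(1+183/4817) = 4817/5000 ≈ 0.963400
step 2 [1y] swap r/2=251/9566: DF=(1 − 251/9566·(0.963400))/(1+251/9566) = 4749/5000 ≈ 0.949800
step 3 [1.5y] swap r/2=385/14181: DF=(1 − 385/14181·(0.963400+0.949800))/(1+385/14181) = 923/1000 ≈ 0.923000
step 4 [2y] swap r/2=559/18622: DF=(1 − 559/18622·(0.963400+0.949800+0.923000))/(1+559/18622) = 4441/5000 ≈ 0.888200
step 5 [2.5y] zero: DF = P = 4301/5000 ≈ 0.860200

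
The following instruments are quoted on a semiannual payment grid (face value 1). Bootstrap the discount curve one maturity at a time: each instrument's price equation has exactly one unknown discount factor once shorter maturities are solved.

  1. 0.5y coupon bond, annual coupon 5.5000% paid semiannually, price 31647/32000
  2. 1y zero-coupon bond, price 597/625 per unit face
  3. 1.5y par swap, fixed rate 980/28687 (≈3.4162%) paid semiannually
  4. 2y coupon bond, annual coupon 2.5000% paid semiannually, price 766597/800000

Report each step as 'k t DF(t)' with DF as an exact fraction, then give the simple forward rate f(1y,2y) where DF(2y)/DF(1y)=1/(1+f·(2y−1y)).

1 1/2 77/80
2 1 597/625
3 3/2 951/1000
4 2 911/1000
f(1y,2y) = ((597/625)/(911/1000) − 1)/(1) = 221/4555 ≈ 4.8518%

step 1 [0.5y] bond c/2=11/400: DF=(31647/32000 − 11/400·(0))/(1+11/400) = 77/80 ≈ 0.962500
step 2 [1y] zero: DF = P = 597/625 ≈ 0.955200
step 3 [1.5y] swap r/2=490/28687: DF=(1 − 490/28687·(0.962500+0.955200))/(1+490/28687) = 951/1000 ≈ 0.951000
step 4 [2y] bond c/2=1/80: DF=(766597/800000 − 1/80·(0.962500+0.955200+0.951000))/(1+1/80) = 911/1000 ≈ 0.911000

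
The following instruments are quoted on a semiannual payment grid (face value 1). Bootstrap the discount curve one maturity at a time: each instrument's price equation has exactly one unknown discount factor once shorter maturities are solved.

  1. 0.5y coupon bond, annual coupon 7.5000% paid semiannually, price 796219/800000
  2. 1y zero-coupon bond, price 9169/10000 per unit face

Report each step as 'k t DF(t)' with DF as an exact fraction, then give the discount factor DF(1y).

1 1/2 9593/10000
2 1 9169/10000
DF(1y) = 9169/10000 ≈ 0.916900

step 1 [0.5y] bond c/2=3/80: DF=(796219/800000 − 3/80·(0))/(1+3/80) = 9593/10000 ≈ 0.959300
step 2 [1y] zero: DF = P = 9169/10000 ≈ 0.916900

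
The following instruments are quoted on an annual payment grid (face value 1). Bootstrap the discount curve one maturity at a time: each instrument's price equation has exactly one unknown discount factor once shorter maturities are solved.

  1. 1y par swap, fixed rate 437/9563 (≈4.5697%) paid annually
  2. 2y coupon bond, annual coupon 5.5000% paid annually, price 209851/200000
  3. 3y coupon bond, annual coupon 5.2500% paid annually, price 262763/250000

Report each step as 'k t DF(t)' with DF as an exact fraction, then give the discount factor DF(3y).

1 1 9563/10000
2 2 9447/10000
3 3 4519/5000
DF(3y) = 4519/5000 ≈ 0.903800

step 1 [1y] swap r/1=437/9563: DF=(1 − 437/9563·(0))/(1+437/9563) = 9563/10000 ≈ 0.956300
step 2 [2y] bond c/1=11/200: DF=(209851/200000 − 11/200·(0.956300))/(1+11/200) = 9447/10000 ≈ 0.944700
step 3 [3y] bond c/1=21/400: DF=(262763/250000 − 21/400·(0.956300+0.944700))/(1+21/400) = 4519/5000 ≈ 0.903800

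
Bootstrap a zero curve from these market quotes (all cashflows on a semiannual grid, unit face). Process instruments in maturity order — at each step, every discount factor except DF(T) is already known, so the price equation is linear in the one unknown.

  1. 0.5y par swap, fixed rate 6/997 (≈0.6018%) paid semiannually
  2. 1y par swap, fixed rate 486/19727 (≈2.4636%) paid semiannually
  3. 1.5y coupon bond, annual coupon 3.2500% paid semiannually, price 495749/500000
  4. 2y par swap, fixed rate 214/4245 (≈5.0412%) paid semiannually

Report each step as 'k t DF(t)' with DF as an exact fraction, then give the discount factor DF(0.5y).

1 1/2 997/1000
2 1 9757/10000
3 3/2 9441/10000
4 2 9037/10000
DF(0.5y) = 997/1000 ≈ 0.997000

step 1 [0.5y] swap r/2=3/997: DF=(1 − 3/997·(0))/(1+3/997) = 997/1000 ≈ 0.997000
step 2 [1y] swap r/2=243/19727: DF=(1 − 243/19727·(0.997000))/(1+243/19727) = 9757/10000 ≈ 0.975700
step 3 [1.5y] bond c/2=13/800: DF=(495749/500000 − 13/800·(0.997000+0.975700))/(1+13/800) = 9441/10000 ≈ 0.944100
step 4 [2y] swap r/2=107/4245: DF=(1 − 107/4245·(0.997000+0.975700+0.944100))/(1+107/4245) = 9037/10000 ≈ 0.903700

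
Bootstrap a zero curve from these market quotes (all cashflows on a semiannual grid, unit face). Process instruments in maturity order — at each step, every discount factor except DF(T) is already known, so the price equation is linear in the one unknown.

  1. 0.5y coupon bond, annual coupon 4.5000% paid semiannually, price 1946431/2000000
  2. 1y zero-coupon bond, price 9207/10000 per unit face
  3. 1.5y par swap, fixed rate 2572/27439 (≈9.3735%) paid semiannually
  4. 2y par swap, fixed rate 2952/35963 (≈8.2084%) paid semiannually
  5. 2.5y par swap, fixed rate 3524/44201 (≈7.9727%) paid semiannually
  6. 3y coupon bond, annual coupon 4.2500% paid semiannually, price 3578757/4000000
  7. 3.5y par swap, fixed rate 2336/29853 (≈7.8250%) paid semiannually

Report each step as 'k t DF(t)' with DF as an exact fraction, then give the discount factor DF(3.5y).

1 1/2 4759/5000
2 1 9207/10000
3 3/2 4357/5000
4 2 2131/2500
5 5/2 4119/5000
6 3 7841/10000
7 7/2 479/625
DF(3.5y) = 479/625 ≈ 0.766400

step 1 [0.5y] bond c/2=9/400: DF=(1946431/2000000 − 9/400·(0))/(1+9/400) = 4759/5000 ≈ 0.951800
step 2 [1y] zero: DF = P = 9207/10000 ≈ 0.920700
step 3 [1.5y] swap r/2=1286/27439: DF=(1 − 1286/27439·(0.951800+0.920700))/(1+1286/27439) = 4357/5000 ≈ 0.871400
step 4 [2y] swap r/2=1476/35963: DF=(1 − 1476/35963·(0.951800+0.920700+0.871400))/(1+1476/35963) = 2131/2500 ≈ 0.852400
step 5 [2.5y] swap r/2=1762/44201: DF=(1 − 1762/44201·(0.951800+0.920700+0.871400+0.852400))/(1+1762/44201) = 4119/5000 ≈ 0.823800
step 6 [3y] bond c/2=17/800: DF=(3578757/4000000 − 17/800·(0.951800+0.920700+0.871400+0.852400+0.823800))/(1+17/800) = 7841/10000 ≈ 0.784100
step 7 [3.5y] swap r/2=1168/29853: DF=(1 − 1168/29853·(0.951800+0.920700+0.871400+0.852400+0.823800+0.784100))/(1+1168/29853) = 479/625 ≈ 0.766400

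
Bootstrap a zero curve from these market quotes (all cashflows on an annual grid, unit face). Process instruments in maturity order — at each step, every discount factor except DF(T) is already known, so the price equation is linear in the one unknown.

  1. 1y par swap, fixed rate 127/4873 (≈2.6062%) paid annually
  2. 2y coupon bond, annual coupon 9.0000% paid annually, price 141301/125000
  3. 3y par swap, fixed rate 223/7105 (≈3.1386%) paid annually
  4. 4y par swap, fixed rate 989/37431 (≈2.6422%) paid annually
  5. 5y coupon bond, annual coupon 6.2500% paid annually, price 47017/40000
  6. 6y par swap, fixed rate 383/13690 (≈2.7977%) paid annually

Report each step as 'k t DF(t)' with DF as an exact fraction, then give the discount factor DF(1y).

1 1 4873/5000
2 2 4783/5000
3 3 2277/2500
4 4 9011/10000
5 5 8861/10000
6 6 2117/2500
DF(1y) = 4873/5000 ≈ 0.974600

step 1 [1y] swap r/1=127/4873: DF=(1 − 127/4873·(0))/(1+127/4873) = 4873/5000 ≈ 0.974600
step 2 [2y] bond c/1=9/100: DF=(141301/125000 − 9/100·(0.974600))/(1+9/100) = 4783/5000 ≈ 0.956600
step 3 [3y] swap r/1=223/7105: DF=(1 − 223/7105·(0.974600+0.956600))/(1+223/7105) = 2277/2500 ≈ 0.910800
step 4 [4y] swap r/1=989/37431: DF=(1 − 989/37431·(0.974600+0.956600+0.910800))/(1+989/37431) = 9011/10000 ≈ 0.901100
step 5 [5y] bond c/1=1/16: DF=(47017/40000 − 1/16·(0.974600+0.956600+0.910800+0.901100))/(1+1/16) = 8861/10000 ≈ 0.886100
step 6 [6y] swap r/1=383/13690: DF=(1 − 383/13690·(0.974600+0.956600+0.910800+0.901100+0.886100))/(1+383/13690) = 2117/2500 ≈ 0.846800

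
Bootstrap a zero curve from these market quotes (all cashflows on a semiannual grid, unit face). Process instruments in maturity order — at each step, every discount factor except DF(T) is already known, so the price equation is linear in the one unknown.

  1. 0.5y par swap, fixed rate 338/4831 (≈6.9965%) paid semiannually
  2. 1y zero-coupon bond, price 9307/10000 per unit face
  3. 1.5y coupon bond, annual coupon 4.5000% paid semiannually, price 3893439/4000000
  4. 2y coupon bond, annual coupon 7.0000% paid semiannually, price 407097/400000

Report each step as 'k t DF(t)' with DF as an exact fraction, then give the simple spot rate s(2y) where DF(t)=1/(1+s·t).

1 1/2 4831/5000
2 1 9307/10000
3 3/2 4551/5000
4 2 2221/2500
s(2y) = (1/(2221/2500) − 1)/(2) = 279/4442 ≈ 6.2810%

step 1 [0.5y] swap r/2=169/4831: DF=(1 − 169/4831·(0))/(1+169/4831) = 4831/5000 ≈ 0.966200
step 2 [1y] zero: DF = P = 9307/10000 ≈ 0.930700
step 3 [1.5y] bond c/2=9/400: DF=(3893439/4000000 − 9/400·(0.966200+0.930700))/(1+9/400) = 4551/5000 ≈ 0.910200
step 4 [2y] bond c/2=7/200: DF=(407097/400000 − 7/200·(0.966200+0.930700+0.910200))/(1+7/200) = 2221/2500 ≈ 0.888400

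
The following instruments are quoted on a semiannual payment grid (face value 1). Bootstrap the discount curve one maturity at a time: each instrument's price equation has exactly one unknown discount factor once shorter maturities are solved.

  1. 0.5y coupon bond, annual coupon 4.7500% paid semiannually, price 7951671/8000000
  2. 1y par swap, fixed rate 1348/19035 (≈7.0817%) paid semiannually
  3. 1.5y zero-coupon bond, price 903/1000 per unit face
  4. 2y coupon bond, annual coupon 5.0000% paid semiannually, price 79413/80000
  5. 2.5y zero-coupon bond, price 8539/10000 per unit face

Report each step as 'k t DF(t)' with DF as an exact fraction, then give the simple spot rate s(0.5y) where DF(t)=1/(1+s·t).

1 1/2 9709/10000
2 1 4663/5000
3 3/2 903/1000
4 2 9/10
5 5/2 8539/10000
s(0.5y) = (1/(9709/10000) − 1)/(1/2) = 582/9709 ≈ 5.9944%

step 1 [0.5y] bond c/2=19/800: DF=(7951671/8000000 − 19/800·(0))/(1+19/800) = 9709/10000 ≈ 0.970900
step 2 [1y] swap r/2=674/19035: DF=(1 − 674/19035·(0.970900))/(1+674/19035) = 4663/5000 ≈ 0.932600
step 3 [1.5y] zero: DF = P = 903/1000 ≈ 0.903000
step 4 [2y] bond c/2=1/40: DF=(79413/80000 − 1/40·(0.970900+0.932600+0.903000))/(1+1/40) = 9/10 ≈ 0.900000
step 5 [2.5y] zero: DF = P = 8539/10000 ≈ 0.853900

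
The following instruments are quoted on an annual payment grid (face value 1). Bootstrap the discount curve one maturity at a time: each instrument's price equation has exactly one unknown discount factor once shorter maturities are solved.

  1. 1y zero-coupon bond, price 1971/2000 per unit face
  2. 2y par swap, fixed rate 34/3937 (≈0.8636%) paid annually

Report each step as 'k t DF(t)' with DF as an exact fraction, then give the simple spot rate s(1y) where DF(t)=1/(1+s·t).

1 1 1971/2000
2 2 983/1000
s(1y) = (1/(1971/2000) − 1)/(1) = 29/1971 ≈ 1.4713%

step 1 [1y] zero: DF = P = 1971/2000 ≈ 0.985500
step 2 [2y] swap r/1=34/3937: DF=(1 − 34/3937·(0.985500))/(1+34/3937) = 983/1000 ≈ 0.983000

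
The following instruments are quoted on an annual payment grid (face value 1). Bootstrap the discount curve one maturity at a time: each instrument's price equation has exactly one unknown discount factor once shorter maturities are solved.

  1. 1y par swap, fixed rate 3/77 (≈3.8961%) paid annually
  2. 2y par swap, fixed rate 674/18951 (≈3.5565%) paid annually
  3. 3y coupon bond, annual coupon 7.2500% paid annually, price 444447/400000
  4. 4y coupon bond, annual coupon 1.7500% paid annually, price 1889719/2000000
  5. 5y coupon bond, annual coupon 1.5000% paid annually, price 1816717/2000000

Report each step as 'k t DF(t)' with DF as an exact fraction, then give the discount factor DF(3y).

step 1 [1y] swap r/1=3/77: DF=(1 − 3/77·(0))/(1+3/77) = 77/80 ≈ 0.962500
step 2 [2y] swap r/1=674/18951: DF=(1 − 674/18951·(0.962500))/(1+674/18951) = 4663/5000 ≈ 0.932600
step 3 [3y] bond c/1=29/400: DF=(444447/400000 − 29/400·(0.962500+0.932600))/(1+29/400) = 9079/10000 ≈ 0.907900
step 4 [4y] bond c/1=7/400: DF=(1889719/2000000 − 7/400·(0.962500+0.932600+0.907900))/(1+7/400) = 2201/2500 ≈ 0.880400
step 5 [5y] bond c/1=3/200: DF=(1816717/2000000 − 3/200·(0.962500+0.932600+0.907900+0.880400))/(1+3/200) = 1681/2000 ≈ 0.840500

1 1 77/80
2 2 4663/5000
3 3 9079/10000
4 4 2201/2500
5 5 1681/2000
DF(3y) = 9079/10000 ≈ 0.907900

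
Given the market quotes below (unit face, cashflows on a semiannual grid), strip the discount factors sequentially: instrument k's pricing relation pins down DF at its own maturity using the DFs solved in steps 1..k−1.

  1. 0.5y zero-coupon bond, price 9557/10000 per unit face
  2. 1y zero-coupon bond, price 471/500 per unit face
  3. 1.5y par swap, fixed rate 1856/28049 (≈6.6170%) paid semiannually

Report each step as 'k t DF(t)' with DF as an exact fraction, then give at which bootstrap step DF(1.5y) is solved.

step 1 [0.5y] zero: DF = P = 9557/10000 ≈ 0.955700
step 2 [1y] zero: DF = P = 471/500 ≈ 0.942000
step 3 [1.5y] swap r/2=928/28049: DF=(1 − 928/28049·(0.955700+0.942000))/(1+928/28049) = 567/625 ≈ 0.907200

1 1/2 9557/10000
2 1 471/500
3 3/2 567/625
DF(1.5y) is solved at step 3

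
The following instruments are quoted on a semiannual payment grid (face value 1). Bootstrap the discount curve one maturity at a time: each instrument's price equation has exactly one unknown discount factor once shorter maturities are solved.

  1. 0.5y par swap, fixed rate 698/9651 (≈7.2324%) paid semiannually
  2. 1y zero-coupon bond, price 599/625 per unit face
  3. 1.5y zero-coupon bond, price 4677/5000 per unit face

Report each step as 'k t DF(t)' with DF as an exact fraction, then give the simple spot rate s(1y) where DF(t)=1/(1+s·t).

step 1 [0.5y] swap r/2=349/9651: DF=(1 − 349/9651·(0))/(1+349/9651) = 9651/10000 ≈ 0.965100
step 2 [1y] zero: DF = P = 599/625 ≈ 0.958400
step 3 [1.5y] zero: DF = P = 4677/5000 ≈ 0.935400

1 1/2 9651/10000
2 1 599/625
3 3/2 4677/5000
s(1y) = (1/(599/625) − 1)/(1) = 26/599 ≈ 4.3406%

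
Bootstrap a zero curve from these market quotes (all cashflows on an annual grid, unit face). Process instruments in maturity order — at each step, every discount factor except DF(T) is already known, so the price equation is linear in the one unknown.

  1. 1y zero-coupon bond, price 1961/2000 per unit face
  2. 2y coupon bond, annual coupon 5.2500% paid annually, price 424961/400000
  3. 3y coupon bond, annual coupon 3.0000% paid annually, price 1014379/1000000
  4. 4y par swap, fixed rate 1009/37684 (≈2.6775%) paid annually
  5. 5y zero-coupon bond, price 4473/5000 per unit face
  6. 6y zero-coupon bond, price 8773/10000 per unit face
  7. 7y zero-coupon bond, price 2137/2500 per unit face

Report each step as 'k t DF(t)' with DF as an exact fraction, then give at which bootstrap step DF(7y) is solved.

1 1 1961/2000
2 2 1921/2000
3 3 9283/10000
4 4 8991/10000
5 5 4473/5000
6 6 8773/10000
7 7 2137/2500
DF(7y) is solved at step 7

step 1 [1y] zero: DF = P = 1961/2000 ≈ 0.980500
step 2 [2y] bond c/1=21/400: DF=(424961/400000 − 21/400·(0.980500))/(1+21/400) = 1921/2000 ≈ 0.960500
step 3 [3y] bond c/1=3/100: DF=(1014379/1000000 − 3/100·(0.980500+0.960500))/(1+3/100) = 9283/10000 ≈ 0.928300
step 4 [4y] swap r/1=1009/37684: DF=(1 − 1009/37684·(0.980500+0.960500+0.928300))/(1+1009/37684) = 8991/10000 ≈ 0.899100
step 5 [5y] zero: DF = P = 4473/5000 ≈ 0.894600
step 6 [6y] zero: DF = P = 8773/10000 ≈ 0.877300
step 7 [7y] zero: DF = P = 2137/2500 ≈ 0.854800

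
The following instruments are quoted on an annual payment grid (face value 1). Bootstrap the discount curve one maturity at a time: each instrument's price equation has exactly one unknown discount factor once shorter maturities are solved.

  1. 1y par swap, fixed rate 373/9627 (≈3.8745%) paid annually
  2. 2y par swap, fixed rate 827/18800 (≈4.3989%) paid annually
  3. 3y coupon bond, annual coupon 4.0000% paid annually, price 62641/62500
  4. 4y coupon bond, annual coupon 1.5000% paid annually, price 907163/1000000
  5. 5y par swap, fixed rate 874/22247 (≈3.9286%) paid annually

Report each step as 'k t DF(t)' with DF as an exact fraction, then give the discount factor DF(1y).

1 1 9627/10000
2 2 9173/10000
3 3 4457/5000
4 4 533/625
5 5 2063/2500
DF(1y) = 9627/10000 ≈ 0.962700

step 1 [1y] swap r/1=373/9627: DF=(1 − 373/9627·(0))/(1+373/9627) = 9627/10000 ≈ 0.962700
step 2 [2y] swap r/1=827/18800: DF=(1 − 827/18800·(0.962700))/(1+827/18800) = 9173/10000 ≈ 0.917300
step 3 [3y] bond c/1=1/25: DF=(62641/62500 − 1/25·(0.962700+0.917300))/(1+1/25) = 4457/5000 ≈ 0.891400
step 4 [4y] bond c/1=3/200: DF=(907163/1000000 − 3/200·(0.962700+0.917300+0.891400))/(1+3/200) = 533/625 ≈ 0.852800
step 5 [5y] swap r/1=874/22247: DF=(1 − 874/22247·(0.962700+0.917300+0.891400+0.852800))/(1+874/22247) = 2063/2500 ≈ 0.825200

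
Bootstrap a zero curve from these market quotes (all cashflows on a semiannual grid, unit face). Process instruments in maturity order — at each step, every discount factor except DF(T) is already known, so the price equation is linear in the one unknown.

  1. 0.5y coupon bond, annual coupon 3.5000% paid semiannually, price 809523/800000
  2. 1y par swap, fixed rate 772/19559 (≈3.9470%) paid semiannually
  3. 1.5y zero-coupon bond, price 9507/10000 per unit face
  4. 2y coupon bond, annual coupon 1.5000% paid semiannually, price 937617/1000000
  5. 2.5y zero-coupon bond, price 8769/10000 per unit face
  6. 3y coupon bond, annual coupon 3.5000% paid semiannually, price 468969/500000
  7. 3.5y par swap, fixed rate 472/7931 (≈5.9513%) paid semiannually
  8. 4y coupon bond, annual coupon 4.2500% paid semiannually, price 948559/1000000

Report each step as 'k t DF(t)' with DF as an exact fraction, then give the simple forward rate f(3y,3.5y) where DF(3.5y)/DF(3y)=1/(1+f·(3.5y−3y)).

step 1 [0.5y] bond c/2=7/400: DF=(809523/800000 − 7/400·(0))/(1+7/400) = 1989/2000 ≈ 0.994500
step 2 [1y] swap r/2=386/19559: DF=(1 − 386/19559·(0.994500))/(1+386/19559) = 4807/5000 ≈ 0.961400
step 3 [1.5y] zero: DF = P = 9507/10000 ≈ 0.950700
step 4 [2y] bond c/2=3/400: DF=(937617/1000000 − 3/400·(0.994500+0.961400+0.950700))/(1+3/400) = 909/1000 ≈ 0.909000
step 5 [2.5y] zero: DF = P = 8769/10000 ≈ 0.876900
step 6 [3y] bond c/2=7/400: DF=(468969/500000 − 7/400·(0.994500+0.961400+0.950700+0.909000+0.876900))/(1+7/400) = 8411/10000 ≈ 0.841100
step 7 [3.5y] swap r/2=236/7931: DF=(1 − 236/7931·(0.994500+0.961400+0.950700+0.909000+0.876900+0.841100))/(1+236/7931) = 507/625 ≈ 0.811200
step 8 [4y] bond c/2=17/800: DF=(948559/1000000 − 17/800·(0.994500+0.961400+0.950700+0.909000+0.876900+0.841100+0.811200))/(1+17/800) = 498/625 ≈ 0.796800

1 1/2 1989/2000
2 1 4807/5000
3 3/2 9507/10000
4 2 909/1000
5 5/2 8769/10000
6 3 8411/10000
7 7/2 507/625
8 4 498/625
f(3y,3.5y) = ((8411/10000)/(507/625) − 1)/(1/2) = 23/312 ≈ 7.3718%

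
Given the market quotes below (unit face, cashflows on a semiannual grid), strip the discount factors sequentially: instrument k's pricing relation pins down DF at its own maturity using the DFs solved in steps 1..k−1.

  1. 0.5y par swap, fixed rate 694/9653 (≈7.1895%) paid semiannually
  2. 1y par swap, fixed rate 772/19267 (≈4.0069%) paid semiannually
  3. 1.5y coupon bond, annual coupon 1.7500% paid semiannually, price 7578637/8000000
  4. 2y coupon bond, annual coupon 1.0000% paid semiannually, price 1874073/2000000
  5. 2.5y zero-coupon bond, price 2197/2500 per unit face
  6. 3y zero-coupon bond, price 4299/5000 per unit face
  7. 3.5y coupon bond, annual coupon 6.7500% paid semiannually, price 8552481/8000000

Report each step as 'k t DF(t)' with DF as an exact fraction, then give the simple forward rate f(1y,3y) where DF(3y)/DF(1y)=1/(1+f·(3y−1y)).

step 1 [0.5y] swap r/2=347/9653: DF=(1 − 347/9653·(0))/(1+347/9653) = 9653/10000 ≈ 0.965300
step 2 [1y] swap r/2=386/19267: DF=(1 − 386/19267·(0.965300))/(1+386/19267) = 4807/5000 ≈ 0.961400
step 3 [1.5y] bond c/2=7/800: DF=(7578637/8000000 − 7/800·(0.965300+0.961400))/(1+7/800) = 1153/1250 ≈ 0.922400
step 4 [2y] bond c/2=1/200: DF=(1874073/2000000 − 1/200·(0.965300+0.961400+0.922400))/(1+1/200) = 4591/5000 ≈ 0.918200
step 5 [2.5y] zero: DF = P = 2197/2500 ≈ 0.878800
step 6 [3y] zero: DF = P = 4299/5000 ≈ 0.859800
step 7 [3.5y] bond c/2=27/800: DF=(8552481/8000000 − 27/800·(0.965300+0.961400+0.922400+0.918200+0.878800+0.859800))/(1+27/800) = 534/625 ≈ 0.854400

1 1/2 9653/10000
2 1 4807/5000
3 3/2 1153/1250
4 2 4591/5000
5 5/2 2197/2500
6 3 4299/5000
7 7/2 534/625
f(1y,3y) = ((4807/5000)/(4299/5000) − 1)/(2) = 254/4299 ≈ 5.9084%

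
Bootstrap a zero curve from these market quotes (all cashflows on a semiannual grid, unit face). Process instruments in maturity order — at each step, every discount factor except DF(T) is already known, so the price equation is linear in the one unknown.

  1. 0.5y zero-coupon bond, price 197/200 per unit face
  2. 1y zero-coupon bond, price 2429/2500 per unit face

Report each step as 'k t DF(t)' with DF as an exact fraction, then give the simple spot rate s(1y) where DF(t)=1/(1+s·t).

1 1/2 197/200
2 1 2429/2500
s(1y) = (1/(2429/2500) − 1)/(1) = 71/2429 ≈ 2.9230%

step 1 [0.5y] zero: DF = P = 197/200 ≈ 0.985000
step 2 [1y] zero: DF = P = 2429/2500 ≈ 0.971600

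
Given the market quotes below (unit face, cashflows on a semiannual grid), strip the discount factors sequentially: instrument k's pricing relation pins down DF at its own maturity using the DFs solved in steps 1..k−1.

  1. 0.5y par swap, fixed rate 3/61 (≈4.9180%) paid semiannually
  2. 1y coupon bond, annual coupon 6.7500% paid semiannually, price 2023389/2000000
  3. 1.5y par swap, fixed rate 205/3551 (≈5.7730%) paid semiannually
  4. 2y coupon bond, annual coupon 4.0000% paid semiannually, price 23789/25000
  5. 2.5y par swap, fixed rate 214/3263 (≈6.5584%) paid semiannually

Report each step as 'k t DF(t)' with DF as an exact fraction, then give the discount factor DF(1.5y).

step 1 [0.5y] swap r/2=3/122: DF=(1 − 3/122·(0))/(1+3/122) = 122/125 ≈ 0.976000
step 2 [1y] bond c/2=27/800: DF=(2023389/2000000 − 27/800·(0.976000))/(1+27/800) = 2367/2500 ≈ 0.946800
step 3 [1.5y] swap r/2=205/7102: DF=(1 − 205/7102·(0.976000+0.946800))/(1+205/7102) = 459/500 ≈ 0.918000
step 4 [2y] bond c/2=1/50: DF=(23789/25000 − 1/50·(0.976000+0.946800+0.918000))/(1+1/50) = 2193/2500 ≈ 0.877200
step 5 [2.5y] swap r/2=107/3263: DF=(1 − 107/3263·(0.976000+0.946800+0.918000+0.877200))/(1+107/3263) = 4251/5000 ≈ 0.850200

1 1/2 122/125
2 1 2367/2500
3 3/2 459/500
4 2 2193/2500
5 5/2 4251/5000
DF(1.5y) = 459/500 ≈ 0.918000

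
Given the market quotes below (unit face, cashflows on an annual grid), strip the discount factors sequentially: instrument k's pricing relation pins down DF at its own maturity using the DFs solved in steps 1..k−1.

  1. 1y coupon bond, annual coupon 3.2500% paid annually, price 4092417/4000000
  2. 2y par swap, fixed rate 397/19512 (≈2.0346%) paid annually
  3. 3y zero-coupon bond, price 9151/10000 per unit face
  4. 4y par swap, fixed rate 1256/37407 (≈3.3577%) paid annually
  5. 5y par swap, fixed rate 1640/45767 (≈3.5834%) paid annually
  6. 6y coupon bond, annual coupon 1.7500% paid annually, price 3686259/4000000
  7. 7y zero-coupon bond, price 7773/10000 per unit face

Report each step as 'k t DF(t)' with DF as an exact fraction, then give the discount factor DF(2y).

step 1 [1y] bond c/1=13/400: DF=(4092417/4000000 − 13/400·(0))/(1+13/400) = 9909/10000 ≈ 0.990900
step 2 [2y] swap r/1=397/19512: DF=(1 − 397/19512·(0.990900))/(1+397/19512) = 9603/10000 ≈ 0.960300
step 3 [3y] zero: DF = P = 9151/10000 ≈ 0.915100
step 4 [4y] swap r/1=1256/37407: DF=(1 − 1256/37407·(0.990900+0.960300+0.915100))/(1+1256/37407) = 1093/1250 ≈ 0.874400
step 5 [5y] swap r/1=1640/45767: DF=(1 − 1640/45767·(0.990900+0.960300+0.915100+0.874400))/(1+1640/45767) = 209/250 ≈ 0.836000
step 6 [6y] bond c/1=7/400: DF=(3686259/4000000 − 7/400·(0.990900+0.960300+0.915100+0.874400+0.836000))/(1+7/400) = 827/1000 ≈ 0.827000
step 7 [7y] zero: DF = P = 7773/10000 ≈ 0.777300

1 1 9909/10000
2 2 9603/10000
3 3 9151/10000
4 4 1093/1250
5 5 209/250
6 6 827/1000
7 7 7773/10000
DF(2y) = 9603/10000 ≈ 0.960300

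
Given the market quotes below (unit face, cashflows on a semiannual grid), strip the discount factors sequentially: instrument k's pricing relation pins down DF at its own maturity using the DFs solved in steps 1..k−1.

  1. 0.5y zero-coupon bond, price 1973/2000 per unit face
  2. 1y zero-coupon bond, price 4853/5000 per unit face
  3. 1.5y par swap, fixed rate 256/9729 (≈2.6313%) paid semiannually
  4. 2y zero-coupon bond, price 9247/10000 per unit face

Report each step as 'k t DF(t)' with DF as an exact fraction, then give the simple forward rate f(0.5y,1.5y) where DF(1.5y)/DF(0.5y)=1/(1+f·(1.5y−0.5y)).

1 1/2 1973/2000
2 1 4853/5000
3 3/2 601/625
4 2 9247/10000
f(0.5y,1.5y) = ((1973/2000)/(601/625) − 1)/(1) = 249/9616 ≈ 2.5894%

step 1 [0.5y] zero: DF = P = 1973/2000 ≈ 0.986500
step 2 [1y] zero: DF = P = 4853/5000 ≈ 0.970600
step 3 [1.5y] swap r/2=128/9729: DF=(1 − 128/9729·(0.986500+0.970600))/(1+128/9729) = 601/625 ≈ 0.961600
step 4 [2y] zero: DF = P = 9247/10000 ≈ 0.924700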